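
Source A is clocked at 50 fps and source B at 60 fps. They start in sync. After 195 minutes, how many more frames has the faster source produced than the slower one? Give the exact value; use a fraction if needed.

117000 frames

195 min = 11700 s.
A emits 50 × 11700 = 585000 frames; B emits 60 × 11700 = 702000.
Difference = 117000 frames; B is ahead of A.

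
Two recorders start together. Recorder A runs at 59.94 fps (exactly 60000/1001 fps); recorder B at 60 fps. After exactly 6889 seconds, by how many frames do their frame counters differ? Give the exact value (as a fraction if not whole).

413340/1001 frames

A emits 60000/1001 × 6889 = 413340000/1001 frames; B emits 60 × 6889 = 413340.
Difference = 413340/1001 frames (≈ 412.9271); B is ahead of A.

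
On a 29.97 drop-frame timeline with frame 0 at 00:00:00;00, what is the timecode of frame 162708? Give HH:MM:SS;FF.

01:30:29;00

Each 10-minute DF block holds 10 × 60 × 30 − 9 × 2 = 17982 frames. 162708 ÷ 17982 → 9 full blocks, remainder 870.
Within the partial block the first minute is 1800 frames and each further minute 1798, so 0 further minute boundaries passed. Total skipped labels = 18 × 9 + 2 × 0 = 162.
Non-drop label index = 162708 + 162 = 162870; at 30 labels/s that is 01:30:29:00, i.e. DF 01:30:29;00.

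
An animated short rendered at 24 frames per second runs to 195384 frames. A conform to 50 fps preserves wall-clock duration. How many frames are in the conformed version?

407050 frames

Target frames = source frames × (target rate / source rate) = 195384 × (50)/(24) = 195384 × 25/12 = 407050.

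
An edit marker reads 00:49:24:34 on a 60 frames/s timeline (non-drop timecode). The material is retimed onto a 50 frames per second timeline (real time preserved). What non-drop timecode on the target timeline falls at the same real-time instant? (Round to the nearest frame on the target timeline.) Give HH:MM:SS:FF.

00:49:24:28

Source frame index: (0×3600 + 49×60 + 24) × 60 + 34 = 177874.
Real time: 177874 / (60) = 88937/30 s.
Target frame: (88937/30) × (50) = 444685/3 ≈ 148228.333 → 148228.
At 50 labels/s: frame 148228 → 00:49:24:28.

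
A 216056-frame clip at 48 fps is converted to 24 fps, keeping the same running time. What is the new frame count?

Target frames = source frames × (target rate / source rate) = 216056 × (24)/(48) = 216056 × 1/2 = 108028.

108028 frames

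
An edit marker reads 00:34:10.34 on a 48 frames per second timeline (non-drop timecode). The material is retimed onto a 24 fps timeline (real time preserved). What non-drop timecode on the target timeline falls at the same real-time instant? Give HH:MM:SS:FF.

00:34:10:17

Source frame index: (0×3600 + 34×60 + 10) × 48 + 34 = 98434.
Real time: 98434 / (48) = 49217/24 s.
Target frame: (49217/24) × (24) = 49217.
At 24 labels/s: frame 49217 → 00:34:10:17.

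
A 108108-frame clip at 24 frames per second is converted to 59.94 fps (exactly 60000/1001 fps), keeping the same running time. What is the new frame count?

270000 frames

Target frames = source frames × (target rate / source rate) = 108108 × (60000/1001)/(24) = 108108 × 2500/1001 = 270000.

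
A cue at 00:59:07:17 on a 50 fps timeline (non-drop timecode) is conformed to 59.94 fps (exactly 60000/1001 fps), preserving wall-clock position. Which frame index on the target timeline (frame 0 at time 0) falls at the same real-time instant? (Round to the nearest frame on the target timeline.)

frame 212628

Source frame index: (0×3600 + 59×60 + 7) × 50 + 17 = 177367.
Real time: 177367 / (50) = 177367/50 s.
Target frame: (177367/50) × (60000/1001) = 212840400/1001 ≈ 212627.772 → 212628.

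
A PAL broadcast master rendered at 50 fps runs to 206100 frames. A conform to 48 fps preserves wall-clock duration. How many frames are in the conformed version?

197856 frames

Target frames = source frames × (target rate / source rate) = 206100 × (48)/(50) = 206100 × 24/25 = 197856.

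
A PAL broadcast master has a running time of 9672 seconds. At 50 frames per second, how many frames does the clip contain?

483600 frames

Frames = 9672 × 50 = 483600.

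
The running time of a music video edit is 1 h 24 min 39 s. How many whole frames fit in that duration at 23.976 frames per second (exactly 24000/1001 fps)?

1 h 24 min 39 s = 5079 s.
Frames = 5079 × 24000/1001 = 121896000/1001 ≈ 121774.2258.
Complete frames: 121774.

121774 frames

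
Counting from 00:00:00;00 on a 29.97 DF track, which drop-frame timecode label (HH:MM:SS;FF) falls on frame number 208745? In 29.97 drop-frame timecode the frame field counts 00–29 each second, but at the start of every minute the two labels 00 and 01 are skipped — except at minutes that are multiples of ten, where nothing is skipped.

01:56:05;05

Each 10-minute DF block holds 10 × 60 × 30 − 9 × 2 = 17982 frames. 208745 ÷ 17982 → 11 full blocks, remainder 10943.
Within the partial block the first minute is 1800 frames and each further minute 1798, so 6 further minute boundaries passed. Total skipped labels = 18 × 11 + 2 × 6 = 210.
Non-drop label index = 208745 + 210 = 208955; at 30 labels/s that is 01:56:05:05, i.e. DF 01:56:05;05.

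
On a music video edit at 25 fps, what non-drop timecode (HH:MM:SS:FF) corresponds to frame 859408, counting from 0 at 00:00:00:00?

09:32:56:08

859408 ÷ 25 = 34376 full seconds, remainder 8 frames.
34376 s = 9 h 32 min 56 s.
Timecode: 09:32:56:08.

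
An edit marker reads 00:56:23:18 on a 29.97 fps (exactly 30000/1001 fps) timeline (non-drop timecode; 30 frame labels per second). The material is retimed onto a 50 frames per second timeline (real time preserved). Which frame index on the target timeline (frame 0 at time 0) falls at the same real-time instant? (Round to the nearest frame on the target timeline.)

frame 169349

Source frame index: (0×3600 + 56×60 + 23) × 30 + 18 = 101508.
Real time: 101508 / (30000/1001) = 8467459/2500 s.
Target frame: (8467459/2500) × (50) = 8467459/50 ≈ 169349.180 → 169349.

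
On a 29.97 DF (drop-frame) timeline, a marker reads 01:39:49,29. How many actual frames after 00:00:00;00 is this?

179519

Complete 10-minute blocks: 9, each 17982 frames → 161838.
Remaining 9 whole minutes in the current block: 1800 + 8 × 1798 = 16184 frames.
Within the current minute: 49 × 30 + 29 − 2 = 1497 (labels ;00/;01 skipped at this minute). Total = 161838 + 16184 + 1497 = 179519.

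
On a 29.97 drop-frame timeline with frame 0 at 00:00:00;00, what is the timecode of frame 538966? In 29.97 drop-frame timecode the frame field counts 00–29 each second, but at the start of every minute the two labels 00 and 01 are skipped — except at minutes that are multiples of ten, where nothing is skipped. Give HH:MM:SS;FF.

Each 10-minute DF block holds 10 × 60 × 30 − 9 × 2 = 17982 frames. 538966 ÷ 17982 → 29 full blocks, remainder 17488.
Within the partial block the first minute is 1800 frames and each further minute 1798, so 9 further minute boundaries passed. Total skipped labels = 18 × 29 + 2 × 9 = 540.
Non-drop label index = 538966 + 540 = 539506; at 30 labels/s that is 04:59:43:16, i.e. DF 04:59:43;16.

04:59:43;16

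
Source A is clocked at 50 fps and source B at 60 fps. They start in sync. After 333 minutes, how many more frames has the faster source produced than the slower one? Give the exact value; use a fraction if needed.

199800 frames

333 min = 19980 s.
A emits 50 × 19980 = 999000 frames; B emits 60 × 19980 = 1198800.
Difference = 199800 frames; B is ahead of A.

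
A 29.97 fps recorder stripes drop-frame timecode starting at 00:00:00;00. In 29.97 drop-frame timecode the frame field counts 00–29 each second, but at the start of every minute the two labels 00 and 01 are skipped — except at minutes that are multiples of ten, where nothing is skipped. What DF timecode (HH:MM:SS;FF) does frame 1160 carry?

00:00:38;20

Ten DF minutes hold 17982 frames, so frame 1160 lies in block 0 (frames 0–17981) with 1160 frames into that block.
The block's first minute is 1800 frames and the rest 1798 each; 1160 frames reaches minute 0, so 0 × 18 + 0 × 2 = 0 labels have been skipped so far.
Adding those back, label number 1160 + 0 = 1160 at 30 labels/s is 38 s + 20 f = 0 h 0 min 38 s frame 20, i.e. 00:00:38;20.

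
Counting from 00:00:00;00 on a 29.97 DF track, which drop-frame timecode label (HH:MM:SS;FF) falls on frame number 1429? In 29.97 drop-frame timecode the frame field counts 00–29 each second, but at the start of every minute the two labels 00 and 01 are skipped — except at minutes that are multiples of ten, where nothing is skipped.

00:00:47;19

Ten DF minutes hold 17982 frames, so frame 1429 lies in block 0 (frames 0–17981) with 1429 frames into that block.
The block's first minute is 1800 frames and the rest 1798 each; 1429 frames reaches minute 0, so 0 × 18 + 0 × 2 = 0 labels have been skipped so far.
Adding those back, label number 1429 + 0 = 1429 at 30 labels/s is 47 s + 19 f = 0 h 0 min 47 s frame 19, i.e. 00:00:47;19.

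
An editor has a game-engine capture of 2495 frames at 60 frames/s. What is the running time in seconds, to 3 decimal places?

41.583 seconds

Running time = 2495 × 1/60 = 499/12 s ≈ 41.583 s.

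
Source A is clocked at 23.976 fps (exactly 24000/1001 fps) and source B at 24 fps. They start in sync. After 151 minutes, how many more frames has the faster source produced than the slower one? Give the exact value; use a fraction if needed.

217440/1001 frames

151 min = 9060 s.
A emits 24000/1001 × 9060 = 217440000/1001 frames; B emits 24 × 9060 = 217440.
Difference = 217440/1001 frames (≈ 217.2228); B is ahead of A.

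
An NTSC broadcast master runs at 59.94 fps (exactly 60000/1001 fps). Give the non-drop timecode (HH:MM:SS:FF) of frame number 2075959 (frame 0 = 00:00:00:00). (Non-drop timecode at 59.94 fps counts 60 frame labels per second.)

09:36:39:19

2075959 ÷ 60 = 34599 full seconds, remainder 19 frames.
34599 s = 9 h 36 min 39 s.
Timecode: 09:36:39:19.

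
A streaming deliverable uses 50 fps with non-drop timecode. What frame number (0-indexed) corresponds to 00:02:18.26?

6926

Total seconds to the label: (0 × 3600 + 2 × 60 + 18) = 138.
Frame index = 138 × 50 + 26 = 6926.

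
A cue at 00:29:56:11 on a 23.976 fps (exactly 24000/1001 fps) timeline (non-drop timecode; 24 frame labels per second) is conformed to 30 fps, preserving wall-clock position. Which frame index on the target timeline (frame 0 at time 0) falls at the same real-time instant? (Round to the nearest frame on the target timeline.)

Source frame index: (0×3600 + 29×60 + 56) × 24 + 11 = 43115.
Real time: 43115 / (24000/1001) = 8631623/4800 s.
Target frame: (8631623/4800) × (30) = 8631623/160 ≈ 53947.644 → 53948.

frame 53948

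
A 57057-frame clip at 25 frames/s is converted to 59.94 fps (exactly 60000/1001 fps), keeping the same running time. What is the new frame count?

136800 frames

Target frames = source frames × (target rate / source rate) = 57057 × (60000/1001)/(25) = 57057 × 2400/1001 = 136800.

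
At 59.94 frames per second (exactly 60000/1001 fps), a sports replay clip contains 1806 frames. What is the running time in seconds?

Running time = 1806 / (60000/1001) = 30.1301 s.

30.1301 seconds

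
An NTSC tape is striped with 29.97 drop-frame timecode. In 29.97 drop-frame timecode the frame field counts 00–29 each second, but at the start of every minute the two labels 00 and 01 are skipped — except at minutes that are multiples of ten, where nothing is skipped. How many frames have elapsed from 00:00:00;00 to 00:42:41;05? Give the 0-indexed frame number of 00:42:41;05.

76759

As if non-drop at 30 labels/s: (0 × 3600 + 42 × 60 + 41) × 30 + 5 = 76835.
Minute boundaries passed: 42; those not divisible by 10: 42 − 4 = 38; dropped labels = 2 × 38 = 76.
Actual frame index = 76835 − 76 = 76759.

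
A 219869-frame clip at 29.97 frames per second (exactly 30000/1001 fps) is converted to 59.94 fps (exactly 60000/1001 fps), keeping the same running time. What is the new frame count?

Target frames = source frames × (target rate / source rate) = 219869 × (60000/1001)/(30000/1001) = 219869 × 2 = 439738.

439738 frames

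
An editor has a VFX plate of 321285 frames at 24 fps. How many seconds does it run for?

13386.875 seconds

Running time = 321285 / (24) = 13386.875 s.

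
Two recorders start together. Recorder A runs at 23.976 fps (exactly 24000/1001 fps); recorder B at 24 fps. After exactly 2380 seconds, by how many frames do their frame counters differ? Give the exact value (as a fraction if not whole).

A emits 24000/1001 × 2380 = 8160000/143 frames; B emits 24 × 2380 = 57120.
Difference = 8160/143 frames (≈ 57.0629); B is ahead of A.

8160/143 frames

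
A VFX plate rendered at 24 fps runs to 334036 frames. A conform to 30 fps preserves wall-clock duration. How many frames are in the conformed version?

Target frames = source frames × (target rate / source rate) = 334036 × (30)/(24) = 334036 × 5/4 = 417545.

417545 frames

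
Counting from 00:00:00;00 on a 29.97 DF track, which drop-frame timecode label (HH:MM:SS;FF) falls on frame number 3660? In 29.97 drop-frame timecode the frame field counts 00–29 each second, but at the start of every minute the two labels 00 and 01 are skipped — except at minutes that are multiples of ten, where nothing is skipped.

Each 10-minute DF block holds 10 × 60 × 30 − 9 × 2 = 17982 frames. 3660 ÷ 17982 → 0 full blocks, remainder 3660.
Within the partial block the first minute is 1800 frames and each further minute 1798, so 2 further minute boundaries passed. Total skipped labels = 18 × 0 + 2 × 2 = 4.
Non-drop label index = 3660 + 4 = 3664; at 30 labels/s that is 00:02:02:04, i.e. DF 00:02:02;04.

00:02:02;04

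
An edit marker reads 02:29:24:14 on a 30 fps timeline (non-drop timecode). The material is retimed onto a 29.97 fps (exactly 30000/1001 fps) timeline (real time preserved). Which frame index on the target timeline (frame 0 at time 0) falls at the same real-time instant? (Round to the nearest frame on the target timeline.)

frame 268665

Source frame index: (2×3600 + 29×60 + 24) × 30 + 14 = 268934.
Real time: 268934 / (30) = 134467/15 s.
Target frame: (134467/15) × (30000/1001) = 268934000/1001 ≈ 268665.335 → 268665.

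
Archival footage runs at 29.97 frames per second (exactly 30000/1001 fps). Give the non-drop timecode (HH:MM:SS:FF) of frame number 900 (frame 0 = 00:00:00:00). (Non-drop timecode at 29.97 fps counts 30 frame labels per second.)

900 ÷ 30 = 30 full seconds, remainder 0 frames.
30 s = 0 h 0 min 30 s.
Timecode: 00:00:30:00.

00:00:30:00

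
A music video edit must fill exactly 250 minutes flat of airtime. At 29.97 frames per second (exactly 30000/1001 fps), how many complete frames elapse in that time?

449550 frames

250 min = 15000 s.
Frames = 15000 × 30000/1001 = 450000000/1001 ≈ 449550.4496.
Complete frames: 449550.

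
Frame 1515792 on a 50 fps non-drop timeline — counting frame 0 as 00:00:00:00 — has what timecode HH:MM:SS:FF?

1515792 ÷ 50 = 30315 full seconds, remainder 42 frames.
30315 s = 8 h 25 min 15 s.
Timecode: 08:25:15:42.

08:25:15:42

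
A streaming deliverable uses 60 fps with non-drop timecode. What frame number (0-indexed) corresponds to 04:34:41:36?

frame 988896

Total seconds to the label: (4 × 3600 + 34 × 60 + 41) = 16481.
Frame index = 16481 × 60 + 36 = 988896.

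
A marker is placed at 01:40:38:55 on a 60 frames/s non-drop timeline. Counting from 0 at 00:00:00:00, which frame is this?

Total seconds to the label: (1 × 3600 + 40 × 60 + 38) = 6038.
Frame index = 6038 × 60 + 55 = 362335.

362335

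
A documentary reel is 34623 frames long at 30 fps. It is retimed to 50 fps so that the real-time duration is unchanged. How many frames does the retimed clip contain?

57705 frames

Target frames = source frames × (target rate / source rate) = 34623 × (50)/(30) = 34623 × 5/3 = 57705.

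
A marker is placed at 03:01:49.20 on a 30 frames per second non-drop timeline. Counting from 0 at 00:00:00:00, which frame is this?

frame 327290

Total seconds to the label: (3 × 3600 + 1 × 60 + 49) = 10909.
Frame index = 10909 × 30 + 20 = 327290.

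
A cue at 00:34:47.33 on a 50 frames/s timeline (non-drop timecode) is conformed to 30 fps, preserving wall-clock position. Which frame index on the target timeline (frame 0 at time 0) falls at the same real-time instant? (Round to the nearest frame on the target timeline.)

Source frame index: (0×3600 + 34×60 + 47) × 50 + 33 = 104383.
Real time: 104383 / (50) = 104383/50 s.
Target frame: (104383/50) × (30) = 313149/5 ≈ 62629.800 → 62630.

frame 62630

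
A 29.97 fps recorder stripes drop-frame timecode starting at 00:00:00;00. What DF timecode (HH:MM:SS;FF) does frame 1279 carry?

00:00:42;19

Each 10-minute DF block holds 10 × 60 × 30 − 9 × 2 = 17982 frames. 1279 ÷ 17982 → 0 full blocks, remainder 1279.
Within the partial block the first minute is 1800 frames and each further minute 1798, so 0 further minute boundaries passed. Total skipped labels = 18 × 0 + 2 × 0 = 0.
Non-drop label index = 1279 + 0 = 1279; at 30 labels/s that is 00:00:42:19, i.e. DF 00:00:42;19.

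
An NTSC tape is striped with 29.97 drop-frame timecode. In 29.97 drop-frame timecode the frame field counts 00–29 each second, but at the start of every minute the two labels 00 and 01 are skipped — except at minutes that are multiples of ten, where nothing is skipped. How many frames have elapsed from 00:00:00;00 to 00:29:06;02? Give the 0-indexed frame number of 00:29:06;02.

52328

As if non-drop at 30 labels/s: (0 × 3600 + 29 × 60 + 6) × 30 + 2 = 52382.
Minute boundaries passed: 29; those not divisible by 10: 29 − 2 = 27; dropped labels = 2 × 27 = 54.
Actual frame index = 52382 − 54 = 52328.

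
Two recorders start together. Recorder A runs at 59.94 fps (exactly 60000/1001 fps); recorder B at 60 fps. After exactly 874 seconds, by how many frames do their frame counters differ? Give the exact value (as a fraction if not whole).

A emits 60000/1001 × 874 = 52440000/1001 frames; B emits 60 × 874 = 52440.
Difference = 52440/1001 frames (≈ 52.3876); B is ahead of A.

52440/1001 frames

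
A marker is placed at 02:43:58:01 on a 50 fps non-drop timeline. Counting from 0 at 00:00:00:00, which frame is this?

Total seconds to the label: (2 × 3600 + 43 × 60 + 58) = 9838.
Frame index = 9838 × 50 + 1 = 491901.

491901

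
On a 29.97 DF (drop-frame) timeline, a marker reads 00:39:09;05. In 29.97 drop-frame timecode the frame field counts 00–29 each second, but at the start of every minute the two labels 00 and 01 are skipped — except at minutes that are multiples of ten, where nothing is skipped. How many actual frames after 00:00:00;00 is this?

As if non-drop at 30 labels/s: (0 × 3600 + 39 × 60 + 9) × 30 + 5 = 70475.
Minute boundaries passed: 39; those not divisible by 10: 39 − 3 = 36; dropped labels = 2 × 36 = 72.
Actual frame index = 70475 − 72 = 70403.

70403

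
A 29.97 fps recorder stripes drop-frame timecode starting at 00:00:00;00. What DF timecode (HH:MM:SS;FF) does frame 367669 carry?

Each 10-minute DF block holds 10 × 60 × 30 − 9 × 2 = 17982 frames. 367669 ÷ 17982 → 20 full blocks, remainder 8029.
Within the partial block the first minute is 1800 frames and each further minute 1798, so 4 further minute boundaries passed. Total skipped labels = 18 × 20 + 2 × 4 = 368.
Non-drop label index = 367669 + 368 = 368037; at 30 labels/s that is 03:24:27:27, i.e. DF 03:24:27;27.

03:24:27;27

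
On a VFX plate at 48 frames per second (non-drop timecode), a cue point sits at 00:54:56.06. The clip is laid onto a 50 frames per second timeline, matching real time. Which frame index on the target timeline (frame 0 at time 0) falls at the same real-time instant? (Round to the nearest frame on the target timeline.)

Source frame index: (0×3600 + 54×60 + 56) × 48 + 6 = 158214.
Real time: 158214 / (48) = 26369/8 s.
Target frame: (26369/8) × (50) = 659225/4 ≈ 164806.250 → 164806.

frame 164806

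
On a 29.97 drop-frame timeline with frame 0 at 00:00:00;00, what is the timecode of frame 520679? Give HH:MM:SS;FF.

04:49:33;11

Each 10-minute DF block holds 10 × 60 × 30 − 9 × 2 = 17982 frames. 520679 ÷ 17982 → 28 full blocks, remainder 17183.
Within the partial block the first minute is 1800 frames and each further minute 1798, so 9 further minute boundaries passed. Total skipped labels = 18 × 28 + 2 × 9 = 522.
Non-drop label index = 520679 + 522 = 521201; at 30 labels/s that is 04:49:33:11, i.e. DF 04:49:33;11.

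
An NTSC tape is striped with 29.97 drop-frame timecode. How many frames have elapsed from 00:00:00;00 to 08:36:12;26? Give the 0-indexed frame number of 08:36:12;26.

As if non-drop at 30 labels/s: (8 × 3600 + 36 × 60 + 12) × 30 + 26 = 929186.
Minute boundaries passed: 516; those not divisible by 10: 516 − 51 = 465; dropped labels = 2 × 465 = 930.
Actual frame index = 929186 − 930 = 928256.

928256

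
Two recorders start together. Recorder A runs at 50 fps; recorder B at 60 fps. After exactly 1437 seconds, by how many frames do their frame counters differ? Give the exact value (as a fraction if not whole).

A emits 50 × 1437 = 71850 frames; B emits 60 × 1437 = 86220.
Difference = 14370 frames; B is ahead of A.

14370 frames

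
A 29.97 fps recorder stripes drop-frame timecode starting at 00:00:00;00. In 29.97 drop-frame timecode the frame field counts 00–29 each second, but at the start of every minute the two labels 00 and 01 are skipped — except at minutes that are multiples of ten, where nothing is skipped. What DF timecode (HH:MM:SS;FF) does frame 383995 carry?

Each 10-minute DF block holds 10 × 60 × 30 − 9 × 2 = 17982 frames. 383995 ÷ 17982 → 21 full blocks, remainder 6373.
Within the partial block the first minute is 1800 frames and each further minute 1798, so 3 further minute boundaries passed. Total skipped labels = 18 × 21 + 2 × 3 = 384.
Non-drop label index = 383995 + 384 = 384379; at 30 labels/s that is 03:33:32:19, i.e. DF 03:33:32;19.

03:33:32;19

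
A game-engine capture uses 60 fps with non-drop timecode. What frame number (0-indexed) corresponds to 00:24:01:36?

frame 86496

Total seconds to the label: (0 × 3600 + 24 × 60 + 1) = 1441.
Frame index = 1441 × 60 + 36 = 86496.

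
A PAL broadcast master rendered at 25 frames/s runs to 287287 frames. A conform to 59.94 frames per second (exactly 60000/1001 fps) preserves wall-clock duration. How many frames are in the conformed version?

Target frames = source frames × (target rate / source rate) = 287287 × (60000/1001)/(25) = 287287 × 2400/1001 = 688800.

688800 frames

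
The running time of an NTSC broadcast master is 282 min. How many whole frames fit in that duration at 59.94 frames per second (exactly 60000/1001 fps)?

1014185 frames

282 min = 16920 s.
Frames = 16920 × 60000/1001 = 1015200000/1001 ≈ 1014185.8142.
Complete frames: 1014185.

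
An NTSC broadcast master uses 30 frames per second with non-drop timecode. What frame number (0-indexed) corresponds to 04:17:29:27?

Total seconds to the label: (4 × 3600 + 17 × 60 + 29) = 15449.
Frame index = 15449 × 30 + 27 = 463497.

463497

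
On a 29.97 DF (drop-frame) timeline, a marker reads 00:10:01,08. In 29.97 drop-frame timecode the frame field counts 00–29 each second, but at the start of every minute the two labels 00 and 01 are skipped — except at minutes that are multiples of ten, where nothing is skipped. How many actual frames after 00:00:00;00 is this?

As if non-drop at 30 labels/s: (0 × 3600 + 10 × 60 + 1) × 30 + 8 = 18038.
Minute boundaries passed: 10; those not divisible by 10: 10 − 1 = 9; dropped labels = 2 × 9 = 18.
Actual frame index = 18038 − 18 = 18020.

18020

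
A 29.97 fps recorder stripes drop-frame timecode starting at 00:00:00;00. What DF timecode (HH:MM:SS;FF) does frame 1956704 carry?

18:08:08;24

Each 10-minute DF block holds 10 × 60 × 30 − 9 × 2 = 17982 frames. 1956704 ÷ 17982 → 108 full blocks, remainder 14648.
Within the partial block the first minute is 1800 frames and each further minute 1798, so 8 further minute boundaries passed. Total skipped labels = 18 × 108 + 2 × 8 = 1960.
Non-drop label index = 1956704 + 1960 = 1958664; at 30 labels/s that is 18:08:08:24, i.e. DF 18:08:08;24.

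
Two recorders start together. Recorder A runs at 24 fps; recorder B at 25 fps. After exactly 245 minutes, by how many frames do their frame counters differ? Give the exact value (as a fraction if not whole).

14700 frames

245 min = 14700 s.
A emits 24 × 14700 = 352800 frames; B emits 25 × 14700 = 367500.
Difference = 14700 frames; B is ahead of A.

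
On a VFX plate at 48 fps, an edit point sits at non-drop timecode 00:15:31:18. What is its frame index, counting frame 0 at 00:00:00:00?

Total seconds to the label: (0 × 3600 + 15 × 60 + 31) = 931.
Frame index = 931 × 48 + 18 = 44706.

frame 44706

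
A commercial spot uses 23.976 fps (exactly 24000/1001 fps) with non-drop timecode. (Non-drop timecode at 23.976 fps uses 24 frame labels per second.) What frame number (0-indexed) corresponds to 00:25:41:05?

frame 36989

Total seconds to the label: (0 × 3600 + 25 × 60 + 41) = 1541.
Frame index = 1541 × 24 + 5 = 36989.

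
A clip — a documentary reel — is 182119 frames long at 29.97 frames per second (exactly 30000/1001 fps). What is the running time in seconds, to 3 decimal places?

6076.704 seconds

Running time = 182119 × 1001/30000 = 182301119/30000 s ≈ 6076.704 s.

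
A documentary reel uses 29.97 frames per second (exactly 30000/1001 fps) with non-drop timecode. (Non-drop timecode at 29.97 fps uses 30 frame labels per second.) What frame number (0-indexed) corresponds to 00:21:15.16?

38266

Total seconds to the label: (0 × 3600 + 21 × 60 + 15) = 1275.
Frame index = 1275 × 30 + 16 = 38266.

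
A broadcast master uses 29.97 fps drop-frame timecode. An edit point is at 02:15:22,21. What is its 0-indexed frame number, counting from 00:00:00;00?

As if non-drop at 30 labels/s: (2 × 3600 + 15 × 60 + 22) × 30 + 21 = 243681.
Minute boundaries passed: 135; those not divisible by 10: 135 − 13 = 122; dropped labels = 2 × 122 = 244.
Actual frame index = 243681 − 244 = 243437.

243437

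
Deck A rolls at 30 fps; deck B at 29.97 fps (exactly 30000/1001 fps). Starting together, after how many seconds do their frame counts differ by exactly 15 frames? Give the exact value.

The gap grows by |30000/1001 − 30| = 30/1001 frames per second.
Time for a 15-frame gap: 15 ÷ (30/1001) = 500.5 s.

500.5 seconds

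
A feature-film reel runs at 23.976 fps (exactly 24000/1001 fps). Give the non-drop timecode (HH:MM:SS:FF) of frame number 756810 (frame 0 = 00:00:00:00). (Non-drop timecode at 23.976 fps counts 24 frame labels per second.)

756810 ÷ 24 = 31533 full seconds, remainder 18 frames.
31533 s = 8 h 45 min 33 s.
Timecode: 08:45:33:18.

08:45:33:18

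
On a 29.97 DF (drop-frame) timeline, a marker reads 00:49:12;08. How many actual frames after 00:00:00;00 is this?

88478

As if non-drop at 30 labels/s: (0 × 3600 + 49 × 60 + 12) × 30 + 8 = 88568.
Minute boundaries passed: 49; those not divisible by 10: 49 − 4 = 45; dropped labels = 2 × 45 = 90.
Actual frame index = 88568 − 90 = 88478.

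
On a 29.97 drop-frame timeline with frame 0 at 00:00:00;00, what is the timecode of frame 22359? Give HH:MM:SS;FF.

Ten DF minutes hold 17982 frames, so frame 22359 lies in block 1 (frames 17982–35963) with 4377 frames into that block.
The block's first minute is 1800 frames and the rest 1798 each; 4377 frames reaches minute 2, so 1 × 18 + 2 × 2 = 22 labels have been skipped so far.
Adding those back, label number 22359 + 22 = 22381 at 30 labels/s is 746 s + 1 f = 0 h 12 min 26 s frame 1, i.e. 00:12:26;01.

00:12:26;01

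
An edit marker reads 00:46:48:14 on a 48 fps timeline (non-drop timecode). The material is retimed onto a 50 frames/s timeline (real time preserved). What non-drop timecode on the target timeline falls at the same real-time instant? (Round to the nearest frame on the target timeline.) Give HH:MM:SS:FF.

Source frame index: (0×3600 + 46×60 + 48) × 48 + 14 = 134798.
Real time: 134798 / (48) = 67399/24 s.
Target frame: (67399/24) × (50) = 1684975/12 ≈ 140414.583 → 140415.
At 50 labels/s: frame 140415 → 00:46:48:15.

00:46:48:15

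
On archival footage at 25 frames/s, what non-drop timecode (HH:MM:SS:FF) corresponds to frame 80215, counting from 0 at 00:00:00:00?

80215 ÷ 25 = 3208 full seconds, remainder 15 frames.
3208 s = 0 h 53 min 28 s.
Timecode: 00:53:28:15.

00:53:28:15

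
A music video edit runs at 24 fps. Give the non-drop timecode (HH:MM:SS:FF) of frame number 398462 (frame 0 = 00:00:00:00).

04:36:42:14

398462 ÷ 24 = 16602 full seconds, remainder 14 frames.
16602 s = 4 h 36 min 42 s.
Timecode: 04:36:42:14.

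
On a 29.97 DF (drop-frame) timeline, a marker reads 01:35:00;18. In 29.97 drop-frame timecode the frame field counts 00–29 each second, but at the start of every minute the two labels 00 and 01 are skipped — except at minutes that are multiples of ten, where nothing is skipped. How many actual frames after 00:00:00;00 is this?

170846

As if non-drop at 30 labels/s: (1 × 3600 + 35 × 60 + 0) × 30 + 18 = 171018.
Minute boundaries passed: 95; those not divisible by 10: 95 − 9 = 86; dropped labels = 2 × 86 = 172.
Actual frame index = 171018 − 172 = 170846.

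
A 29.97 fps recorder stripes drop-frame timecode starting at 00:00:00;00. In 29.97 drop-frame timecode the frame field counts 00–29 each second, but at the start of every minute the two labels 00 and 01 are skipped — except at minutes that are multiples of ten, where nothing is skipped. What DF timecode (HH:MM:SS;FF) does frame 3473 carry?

Ten DF minutes hold 17982 frames, so frame 3473 lies in block 0 (frames 0–17981) with 3473 frames into that block.
The block's first minute is 1800 frames and the rest 1798 each; 3473 frames reaches minute 1, so 0 × 18 + 1 × 2 = 2 labels have been skipped so far.
Adding those back, label number 3473 + 2 = 3475 at 30 labels/s is 115 s + 25 f = 0 h 1 min 55 s frame 25, i.e. 00:01:55;25.

00:01:55;25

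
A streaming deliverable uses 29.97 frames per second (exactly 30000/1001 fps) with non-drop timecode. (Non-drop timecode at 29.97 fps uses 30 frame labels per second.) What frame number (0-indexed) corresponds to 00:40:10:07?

frame 72307

Total seconds to the label: (0 × 3600 + 40 × 60 + 10) = 2410.
Frame index = 2410 × 30 + 7 = 72307.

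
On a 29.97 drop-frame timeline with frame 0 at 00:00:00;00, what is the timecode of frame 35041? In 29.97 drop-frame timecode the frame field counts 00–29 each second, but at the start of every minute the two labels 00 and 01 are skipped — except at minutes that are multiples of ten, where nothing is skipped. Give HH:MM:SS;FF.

Each 10-minute DF block holds 10 × 60 × 30 − 9 × 2 = 17982 frames. 35041 ÷ 17982 → 1 full block, remainder 17059.
Within the partial block the first minute is 1800 frames and each further minute 1798, so 9 further minute boundaries passed. Total skipped labels = 18 × 1 + 2 × 9 = 36.
Non-drop label index = 35041 + 36 = 35077; at 30 labels/s that is 00:19:29:07, i.e. DF 00:19:29;07.

00:19:29;07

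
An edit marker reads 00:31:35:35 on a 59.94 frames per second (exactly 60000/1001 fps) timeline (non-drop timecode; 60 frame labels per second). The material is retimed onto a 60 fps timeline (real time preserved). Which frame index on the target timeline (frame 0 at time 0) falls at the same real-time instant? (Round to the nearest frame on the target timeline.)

frame 113849

Source frame index: (0×3600 + 31×60 + 35) × 60 + 35 = 113735.
Real time: 113735 / (60000/1001) = 22769747/12000 s.
Target frame: (22769747/12000) × (60) = 22769747/200 ≈ 113848.735 → 113849.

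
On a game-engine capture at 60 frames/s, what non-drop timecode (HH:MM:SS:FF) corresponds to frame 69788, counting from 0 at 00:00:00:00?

00:19:23:08

69788 ÷ 60 = 1163 full seconds, remainder 8 frames.
1163 s = 0 h 19 min 23 s.
Timecode: 00:19:23:08.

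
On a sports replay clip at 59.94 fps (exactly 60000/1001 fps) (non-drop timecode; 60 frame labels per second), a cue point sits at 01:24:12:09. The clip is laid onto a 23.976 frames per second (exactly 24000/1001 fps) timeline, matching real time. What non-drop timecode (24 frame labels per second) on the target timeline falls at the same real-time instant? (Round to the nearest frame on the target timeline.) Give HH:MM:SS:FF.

01:24:12:04

Source frame index: (1×3600 + 24×60 + 12) × 60 + 9 = 303129.
Real time: 303129 / (60000/1001) = 101144043/20000 s.
Target frame: (101144043/20000) × (24000/1001) = 606258/5 ≈ 121251.600 → 121252.
At 24 labels/s: frame 121252 → 01:24:12:04.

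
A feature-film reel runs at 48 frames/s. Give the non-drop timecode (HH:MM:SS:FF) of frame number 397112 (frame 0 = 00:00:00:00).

02:17:53:08

397112 ÷ 48 = 8273 full seconds, remainder 8 frames.
8273 s = 2 h 17 min 53 s.
Timecode: 02:17:53:08.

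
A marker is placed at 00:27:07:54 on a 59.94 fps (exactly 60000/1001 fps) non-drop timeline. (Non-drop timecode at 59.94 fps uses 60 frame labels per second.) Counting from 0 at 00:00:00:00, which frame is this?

Total seconds to the label: (0 × 3600 + 27 × 60 + 7) = 1627.
Frame index = 1627 × 60 + 54 = 97674.

97674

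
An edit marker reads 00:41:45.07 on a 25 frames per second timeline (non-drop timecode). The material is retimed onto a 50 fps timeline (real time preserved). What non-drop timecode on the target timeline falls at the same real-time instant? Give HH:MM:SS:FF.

00:41:45:14

Source frame index: (0×3600 + 41×60 + 45) × 25 + 7 = 62632.
Real time: 62632 / (25) = 62632/25 s.
Target frame: (62632/25) × (50) = 125264.
At 50 labels/s: frame 125264 → 00:41:45:14.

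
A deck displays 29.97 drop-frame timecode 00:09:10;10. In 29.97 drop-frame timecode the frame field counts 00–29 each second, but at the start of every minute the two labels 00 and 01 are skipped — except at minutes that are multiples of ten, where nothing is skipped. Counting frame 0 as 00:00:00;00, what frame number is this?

16492

Complete 10-minute blocks: 0, each 17982 frames → 0.
Remaining 9 whole minutes in the current block: 1800 + 8 × 1798 = 16184 frames.
Within the current minute: 10 × 30 + 10 − 2 = 308 (labels ;00/;01 skipped at this minute). Total = 0 + 16184 + 308 = 16492.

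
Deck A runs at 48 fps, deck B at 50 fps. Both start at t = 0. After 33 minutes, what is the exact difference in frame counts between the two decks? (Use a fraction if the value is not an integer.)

33 min = 1980 s.
A emits 48 × 1980 = 95040 frames; B emits 50 × 1980 = 99000.
Difference = 3960 frames; B is ahead of A.

3960 frames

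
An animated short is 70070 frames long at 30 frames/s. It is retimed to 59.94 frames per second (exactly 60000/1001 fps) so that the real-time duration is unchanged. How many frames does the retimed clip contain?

140000 frames

Target frames = source frames × (target rate / source rate) = 70070 × (60000/1001)/(30) = 70070 × 2000/1001 = 140000.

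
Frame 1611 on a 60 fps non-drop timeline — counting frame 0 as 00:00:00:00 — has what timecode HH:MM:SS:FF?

1611 ÷ 60 = 26 full seconds, remainder 51 frames.
26 s = 0 h 0 min 26 s.
Timecode: 00:00:26:51.

00:00:26:51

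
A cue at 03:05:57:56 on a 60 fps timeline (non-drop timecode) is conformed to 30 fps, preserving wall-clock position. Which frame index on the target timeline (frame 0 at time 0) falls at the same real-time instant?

Source frame index: (3×3600 + 5×60 + 57) × 60 + 56 = 669476.
Real time: 669476 / (60) = 167369/15 s.
Target frame: (167369/15) × (30) = 334738.

frame 334738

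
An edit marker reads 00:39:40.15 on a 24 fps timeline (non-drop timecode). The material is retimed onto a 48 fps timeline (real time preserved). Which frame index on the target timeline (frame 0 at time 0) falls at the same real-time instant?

Source frame index: (0×3600 + 39×60 + 40) × 24 + 15 = 57135.
Real time: 57135 / (24) = 19045/8 s.
Target frame: (19045/8) × (48) = 114270.

frame 114270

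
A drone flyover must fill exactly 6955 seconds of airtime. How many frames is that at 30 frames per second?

Frames = 6955 × 30 = 208650.

208650 frames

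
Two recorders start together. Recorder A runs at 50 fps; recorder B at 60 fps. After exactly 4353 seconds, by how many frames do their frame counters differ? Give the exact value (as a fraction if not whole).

A emits 50 × 4353 = 217650 frames; B emits 60 × 4353 = 261180.
Difference = 43530 frames; B is ahead of A.

43530 frames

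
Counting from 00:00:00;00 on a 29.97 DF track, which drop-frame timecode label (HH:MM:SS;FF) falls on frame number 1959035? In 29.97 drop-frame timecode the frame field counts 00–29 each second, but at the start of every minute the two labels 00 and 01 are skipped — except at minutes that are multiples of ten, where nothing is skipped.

18:09:26;17

Each 10-minute DF block holds 10 × 60 × 30 − 9 × 2 = 17982 frames. 1959035 ÷ 17982 → 108 full blocks, remainder 16979.
Within the partial block the first minute is 1800 frames and each further minute 1798, so 9 further minute boundaries passed. Total skipped labels = 18 × 108 + 2 × 9 = 1962.
Non-drop label index = 1959035 + 1962 = 1960997; at 30 labels/s that is 18:09:26:17, i.e. DF 18:09:26;17.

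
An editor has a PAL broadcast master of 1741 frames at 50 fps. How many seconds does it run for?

Running time = 1741 / (50) = 34.82 s.

34.82 seconds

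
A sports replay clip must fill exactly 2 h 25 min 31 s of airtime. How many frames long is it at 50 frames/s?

2 h 25 min 31 s = 8731 s.
Frames = 8731 × 50 = 436550.

436550 frames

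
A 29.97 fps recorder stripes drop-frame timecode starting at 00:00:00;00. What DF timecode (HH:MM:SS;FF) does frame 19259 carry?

00:10:42;17

Each 10-minute DF block holds 10 × 60 × 30 − 9 × 2 = 17982 frames. 19259 ÷ 17982 → 1 full block, remainder 1277.
Within the partial block the first minute is 1800 frames and each further minute 1798, so 0 further minute boundaries passed. Total skipped labels = 18 × 1 + 2 × 0 = 18.
Non-drop label index = 19259 + 18 = 19277; at 30 labels/s that is 00:10:42:17, i.e. DF 00:10:42;17.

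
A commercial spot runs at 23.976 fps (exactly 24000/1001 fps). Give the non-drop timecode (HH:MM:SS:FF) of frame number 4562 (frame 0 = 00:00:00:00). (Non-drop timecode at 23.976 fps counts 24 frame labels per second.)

00:03:10:02

4562 ÷ 24 = 190 full seconds, remainder 2 frames.
190 s = 0 h 3 min 10 s.
Timecode: 00:03:10:02.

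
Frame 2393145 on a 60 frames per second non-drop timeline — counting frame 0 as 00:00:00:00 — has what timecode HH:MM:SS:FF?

2393145 ÷ 60 = 39885 full seconds, remainder 45 frames.
39885 s = 11 h 4 min 45 s.
Timecode: 11:04:45:45.

11:04:45:45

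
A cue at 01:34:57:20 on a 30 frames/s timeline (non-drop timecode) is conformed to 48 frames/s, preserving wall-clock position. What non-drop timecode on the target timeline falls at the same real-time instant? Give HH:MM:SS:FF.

01:34:57:32

Source frame index: (1×3600 + 34×60 + 57) × 30 + 20 = 170930.
Real time: 170930 / (30) = 17093/3 s.
Target frame: (17093/3) × (48) = 273488.
At 48 labels/s: frame 273488 → 01:34:57:32.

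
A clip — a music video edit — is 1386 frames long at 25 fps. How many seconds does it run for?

Running time = 1386 / (25) = 55.44 s.

55.44 seconds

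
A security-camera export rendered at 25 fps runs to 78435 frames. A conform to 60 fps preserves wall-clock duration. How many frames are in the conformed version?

188244 frames

Target frames = source frames × (target rate / source rate) = 78435 × (60)/(25) = 78435 × 12/5 = 188244.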